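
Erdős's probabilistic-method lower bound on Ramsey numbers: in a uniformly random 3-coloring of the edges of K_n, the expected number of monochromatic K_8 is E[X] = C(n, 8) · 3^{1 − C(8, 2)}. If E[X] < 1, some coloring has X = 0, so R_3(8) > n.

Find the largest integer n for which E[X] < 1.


We need C(n, 8) · 3^{1 − 28} < 1, i.e. C(n, 8) < 3^{28 − 1} = 7625597484987.
Check values of n near the boundary:
  n = 150: C(150, 8) = 5257211409450; 5257211409450 < 7625597484987? YES
  n = 151: C(151, 8) = 5551321138650; 5551321138650 < 7625597484987? YES
  n = 152: C(152, 8) = 5859727868575; 5859727868575 < 7625597484987? YES
  n = 153: C(153, 8) = 6183023199255; 6183023199255 < 7625597484987? YES
  n = 154: C(154, 8) = 6521818990995; 6521818990995 < 7625597484987? YES
  n = 155: C(155, 8) = 6876747915675; 6876747915675 < 7625597484987? YES
  n = 156: C(156, 8) = 7248464019225; 7248464019225 < 7625597484987? YES
  n = 157: C(157, 8) = 7637643295425; 7637643295425 < 7625597484987? NO
  n = 158: C(158, 8) = 8044984271181; 8044984271181 < 7625597484987? NO
  n = 159: C(159, 8) = 8471208603429; 8471208603429 < 7625597484987? NO
The largest n with C(n, 8) < 7625597484987 is n = 156 (where E[X] = 805384891025/847288609443 ≈ 0.950544). Hence R_3(8) > 156, i.e. R_3(8) ≥ 157.

Largest n = 156; hence R_3(8) > 156.


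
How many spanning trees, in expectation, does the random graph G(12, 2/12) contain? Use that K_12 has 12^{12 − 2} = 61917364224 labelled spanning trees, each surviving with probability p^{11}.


K_12 has 12^{12 − 2} = 61917364224 labelled spanning trees.
For each such spanning tree H, let X_H = 1 if all 11 edges of H are present in G. Then P[X_H = 1] = p^{11} = (1/6)^{11} = 1/362797056.
By linearity: E[X] = Σ_H E[X_H] = 61917364224 · p^{11} = 61917364224 · 1/362797056 = 512/3.
Numerically: E[X] ≈ 170.7.

E[X] = 61917364224 · (1/6)^{11} = 512/3 ≈ 170.7.


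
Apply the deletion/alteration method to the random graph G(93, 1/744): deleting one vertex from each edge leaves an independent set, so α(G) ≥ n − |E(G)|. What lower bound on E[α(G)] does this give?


E[|E(G)|] = C(93, 2)·p = 4278 · (1/744) = 23/4.
E[α(G)] ≥ n − E[|E(G)|] = 93 − 23/4 = 349/4.
Numerically: ≈ 87.2500.
(This is only a lower bound; the true E[α(G)] may be larger.)

E[α(G)] ≥ 349/4 ≈ 87.2500.


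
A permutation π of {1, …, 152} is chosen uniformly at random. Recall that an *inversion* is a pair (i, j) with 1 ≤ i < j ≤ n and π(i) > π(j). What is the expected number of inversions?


Write X = Σ X_I over the C(152, 2) = 11476 pairs i < j, with X_I the indicator of one inversion.
There are 11476 indicators.
For each fixed pair i < j, the values π(i) and π(j) are two distinct elements of {1, …, 152} in uniformly random order; by symmetry P[π(i) > π(j)] = 1/2.
By linearity: E[X] = 11476 · (1/2) = C(152, 2) · (1/2) = 11476/2 = 5738 ≈ 5738.0000.

E[X] = 5738 = 5738.0000.


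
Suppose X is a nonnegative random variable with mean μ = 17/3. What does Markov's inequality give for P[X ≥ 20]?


μ = E[X] = 17/3, a = 20.
Markov: P[X ≥ 20] ≤ μ/a = (17/3)/20 = 17/60.
Numerically: ≈ 0.28333.
(Since a = 20 > μ = 5.66667, the bound 17/60 is < 1 and informative.)

P[X ≥ 20] ≤ 17/60 ≈ 0.28333.


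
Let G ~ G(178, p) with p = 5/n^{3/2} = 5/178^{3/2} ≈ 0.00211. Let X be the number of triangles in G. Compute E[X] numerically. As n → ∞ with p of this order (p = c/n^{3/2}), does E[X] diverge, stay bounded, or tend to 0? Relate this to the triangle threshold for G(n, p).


Number of potential triangles: C(178, 3) = 924176.
Each occurs with probability p³ ≈ (0.00211)³ ≈ 9.33297e-09.
By linearity: E[X] = C(178, 3)·p³ ≈ 924176 · 9.33297e-09 ≈ 0.009.
Since α = 3/2 > 1, p = c/n^{3/2} = o(1/n) is below the triangle threshold p ~ 1/n. Asymptotically E[X] ~ (c³/6)·n^{3(1−α)} = (5³/6)·n^{-1.5} → 0, so by Markov's inequality G has no triangles w.h.p.

E[X] ≈ 0.009; in regime p = Θ(1/n^{3/2}) E[X] tends to 0 (below the triangle threshold p ~ 1/n).


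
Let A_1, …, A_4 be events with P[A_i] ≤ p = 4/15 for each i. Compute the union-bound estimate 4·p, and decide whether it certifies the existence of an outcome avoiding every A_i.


Union bound: P[∪_{i=1}^{4} A_i] ≤ Σ_i P[A_i] ≤ 4·p = 4·(4/15) = 16/15.
Numerically: 16/15 ≈ 1.067.
Is 16/15 < 1? NO.
Since the bound 16/15 is ≥ 1, the union bound is uninformative here; it does NOT by itself certify existence.

4·p = 16/15 ≈ 1.067; existence NOT certified by the union bound.


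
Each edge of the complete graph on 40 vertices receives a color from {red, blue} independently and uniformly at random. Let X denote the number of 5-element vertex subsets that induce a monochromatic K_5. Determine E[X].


Let X = Σ_S X_S over the C(40, 5) = 658008 subsets S of size 5, where X_S = 1 if the K_5 on S is monochromatic.
For a fixed S, the K_5 on S has C(5, 2) = 10 edges. P[all 10 edges red] = (1/2)^10, and likewise for blue, so P[monochromatic] = 2·(1/2)^10 = 2^{1 − 10} = 1/512.
By linearity: E[X] = C(40, 5) · 2^{1 − 10} = 658008 · 1/512 = 82251/64.
Numerically: E[X] ≈ 1285.171875.

E[X] = C(40,5)·2^(1−C(5,2)) = 82251/64 ≈ 1285.171875.


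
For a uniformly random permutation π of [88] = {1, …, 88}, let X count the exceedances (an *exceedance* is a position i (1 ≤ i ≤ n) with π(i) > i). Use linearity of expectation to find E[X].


Write X = Σ_{i=1}^{88} X_i, where X_i = 1_{π(i) > i}.
For each fixed i, π(i) is uniform over {1, …, 88} (marginal of a uniform permutation), so P[π(i) > i] = (n − i)/n. Summing: Σ_{i=1}^{88} (n − i)/n = (0 + 1 + … + 87)/88 = 88(88 − 1)/(2·88) = (88 − 1)/2.
Hence E[X] = Σ_{i=1}^{88} (88 − i)/88 = 87/2 ≈ 43.500000.

E[X] = 87/2 = 43.500000.


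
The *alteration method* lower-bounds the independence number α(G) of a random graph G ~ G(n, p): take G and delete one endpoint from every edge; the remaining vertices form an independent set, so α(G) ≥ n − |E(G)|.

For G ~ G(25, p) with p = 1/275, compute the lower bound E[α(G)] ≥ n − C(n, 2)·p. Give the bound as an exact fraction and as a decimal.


E[|E(G)|] = C(25, 2)·p = 300 · (1/275) = 12/11.
E[α(G)] ≥ n − E[|E(G)|] = 25 − 12/11 = 263/11.
Numerically: ≈ 23.909.
(This is only a lower bound; the true E[α(G)] may be larger.)

E[α(G)] ≥ 263/11 ≈ 23.909.


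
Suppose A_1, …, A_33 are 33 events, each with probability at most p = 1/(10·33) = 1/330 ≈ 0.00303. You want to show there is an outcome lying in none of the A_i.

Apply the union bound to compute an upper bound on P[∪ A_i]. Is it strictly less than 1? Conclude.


Union bound: P[∪_{i=1}^{33} A_i] ≤ Σ_i P[A_i] ≤ 33·p = 33·(1/330) = 1/10.
Numerically: 1/10 ≈ 0.10000.
Is 1/10 < 1? YES.
Since P[∪ A_i] ≤ 1/10 < 1, the complement has P[∩ A_i^c] ≥ 1 − 1/10 = 9/10 > 0, so some outcome avoids every A_i.

33·p = 1/10 ≈ 0.10000; existence CERTIFIED by the union bound.


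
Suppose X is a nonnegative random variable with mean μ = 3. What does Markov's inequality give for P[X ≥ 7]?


μ = E[X] = 3, a = 7.
Markov: P[X ≥ 7] ≤ μ/a = (3)/7 = 3/7.
Numerically: ≈ 0.428571.
(Since a = 7 > μ = 3.000000, the bound 3/7 is < 1 and informative.)

P[X ≥ 7] ≤ 3/7 ≈ 0.428571.


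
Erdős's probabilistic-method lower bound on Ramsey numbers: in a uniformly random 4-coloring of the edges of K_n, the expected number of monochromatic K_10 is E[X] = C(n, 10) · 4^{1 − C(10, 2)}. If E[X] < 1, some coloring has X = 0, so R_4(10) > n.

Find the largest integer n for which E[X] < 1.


We need C(n, 10) · 4^{1 − 45} < 1, i.e. C(n, 10) < 4^{45 − 1} = 309485009821345068724781056.
Check values of n near the boundary:
  n = 2018: C(2018, 10) = 301820606687612220663963508; 301820606687612220663963508 < 309485009821345068724781056? YES
  n = 2019: C(2019, 10) = 303322949179835278009229628; 303322949179835278009229628 < 309485009821345068724781056? YES
  n = 2020: C(2020, 10) = 304832018578739931133653656; 304832018578739931133653656 < 309485009821345068724781056? YES
  n = 2021: C(2021, 10) = 306347841644770462864800616; 306347841644770462864800616 < 309485009821345068724781056? YES
  n = 2022: C(2022, 10) = 307870445231474093395937796; 307870445231474093395937796 < 309485009821345068724781056? YES
  n = 2023: C(2023, 10) = 309399856285778485315440716; 309399856285778485315440716 < 309485009821345068724781056? YES
  n = 2024: C(2024, 10) = 310936101848269937576192656; 310936101848269937576192656 < 309485009821345068724781056? NO
  n = 2025: C(2025, 10) = 312479209053472269772600560; 312479209053472269772600560 < 309485009821345068724781056? NO
  n = 2026: C(2026, 10) = 314029205130126398094885285; 314029205130126398094885285 < 309485009821345068724781056? NO
The largest n with C(n, 10) < 309485009821345068724781056 is n = 2023 (where E[X] = 77349964071444621328860179/77371252455336267181195264 ≈ 0.99972). Hence R_4(10) > 2023, i.e. R_4(10) ≥ 2024.

Largest n = 2023; hence R_4(10) > 2023.


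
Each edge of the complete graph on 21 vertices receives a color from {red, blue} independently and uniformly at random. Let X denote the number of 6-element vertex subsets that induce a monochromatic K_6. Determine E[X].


Let X = Σ_S X_S over the C(21, 6) = 54264 subsets S of size 6, where X_S = 1 if the K_6 on S is monochromatic.
For a fixed S, the K_6 on S has C(6, 2) = 15 edges. P[all 15 edges red] = (1/2)^15, and likewise for blue, so P[monochromatic] = 2·(1/2)^15 = 2^{1 − 15} = 1/16384.
By linearity: E[X] = C(21, 6) · 2^{1 − 15} = 54264 · 1/16384 = 6783/2048.
Numerically: E[X] ≈ 3.31201.

E[X] = C(21,6)·2^(1−C(6,2)) = 6783/2048 ≈ 3.31201.


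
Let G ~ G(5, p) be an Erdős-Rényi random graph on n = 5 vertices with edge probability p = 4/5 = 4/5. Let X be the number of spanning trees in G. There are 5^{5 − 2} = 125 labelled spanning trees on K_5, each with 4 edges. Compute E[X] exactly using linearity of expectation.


K_5 has 5^{5 − 2} = 125 labelled spanning trees.
For each such spanning tree H, let X_H = 1 if all 4 edges of H are present in G. Then P[X_H = 1] = p^{4} = (4/5)^{4} = 256/625.
Summing the indicators: E[X] = Σ_H E[X_H] = 125 · p^{4} = 125 · 256/625 = 256/5.
Numerically: E[X] ≈ 51.2.

E[X] = 125 · (4/5)^{4} = 256/5 ≈ 51.2.


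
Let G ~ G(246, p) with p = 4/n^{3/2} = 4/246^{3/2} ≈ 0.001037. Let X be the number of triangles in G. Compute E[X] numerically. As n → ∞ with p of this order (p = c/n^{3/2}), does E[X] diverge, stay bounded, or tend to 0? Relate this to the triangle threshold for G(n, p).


Number of potential triangles: C(246, 3) = 2450980.
Each occurs with probability p³ ≈ (0.001037)³ ≈ 1.114223e-09.
By linearity: E[X] = C(246, 3)·p³ ≈ 2450980 · 1.114223e-09 ≈ 0.0027.
Since α = 3/2 > 1, p = c/n^{3/2} = o(1/n) is below the triangle threshold p ~ 1/n. Asymptotically E[X] ~ (c³/6)·n^{3(1−α)} = (4³/6)·n^{-1.5} → 0, so by Markov's inequality G has no triangles w.h.p.

E[X] ≈ 0.0027; in regime p = Θ(1/n^{3/2}) E[X] tends to 0 (below the triangle threshold p ~ 1/n).


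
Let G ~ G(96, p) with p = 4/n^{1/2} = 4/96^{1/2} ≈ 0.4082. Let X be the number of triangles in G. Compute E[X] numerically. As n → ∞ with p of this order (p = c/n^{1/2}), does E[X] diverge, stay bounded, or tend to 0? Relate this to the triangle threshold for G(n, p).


Number of potential triangles: C(96, 3) = 142880.
Each occurs with probability p³ ≈ (0.4082)³ ≈ 6.804138e-02.
By linearity: E[X] = C(96, 3)·p³ ≈ 142880 · 6.804138e-02 ≈ 9721.7526.
Since α = 1/2 < 1, p = c/n^{1/2} ≫ 1/n is above the triangle threshold p ~ 1/n. Asymptotically E[X] ~ (c³/6)·n^{3(1−α)} = (4³/6)·n^{1.5} → ∞; triangles are abundant w.h.p.

E[X] ≈ 9721.7526; in regime p = Θ(1/n^{1/2}) E[X] diverges (above the triangle threshold p ~ 1/n).


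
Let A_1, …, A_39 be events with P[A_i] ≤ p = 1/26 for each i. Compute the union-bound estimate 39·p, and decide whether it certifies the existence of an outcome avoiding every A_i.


Union bound: P[∪_{i=1}^{39} A_i] ≤ Σ_i P[A_i] ≤ 39·p = 39·(1/26) = 3/2.
Numerically: 3/2 ≈ 1.500000.
Is 3/2 < 1? NO.
Since the bound 3/2 is ≥ 1, the union bound is uninformative here; it does NOT by itself certify existence.

39·p = 3/2 ≈ 1.500000; existence NOT certified by the union bound.


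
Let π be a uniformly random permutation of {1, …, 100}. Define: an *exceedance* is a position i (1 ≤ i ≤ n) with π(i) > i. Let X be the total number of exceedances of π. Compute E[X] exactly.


Write X = Σ_{i=1}^{100} X_i, where X_i = 1_{π(i) > i}.
For each fixed i, π(i) is uniform over {1, …, 100} (marginal of a uniform permutation), so P[π(i) > i] = (n − i)/n. Summing: Σ_{i=1}^{100} (n − i)/n = (0 + 1 + … + 99)/100 = 100(100 − 1)/(2·100) = (100 − 1)/2.
Hence E[X] = Σ_{i=1}^{100} (100 − i)/100 = 99/2 ≈ 49.500.

E[X] = 99/2 = 49.500.


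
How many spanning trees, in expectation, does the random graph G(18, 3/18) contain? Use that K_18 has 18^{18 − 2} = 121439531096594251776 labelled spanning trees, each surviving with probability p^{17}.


K_18 has 18^{18 − 2} = 121439531096594251776 labelled spanning trees.
For each such spanning tree H, let X_H = 1 if all 17 edges of H are present in G. Then P[X_H = 1] = p^{17} = (1/6)^{17} = 1/16926659444736.
By linearity: E[X] = Σ_H E[X_H] = 121439531096594251776 · p^{17} = 121439531096594251776 · 1/16926659444736 = 14348907/2.
Numerically: E[X] ≈ 7.174e+06.

E[X] = 121439531096594251776 · (1/6)^{17} = 14348907/2 ≈ 7.174e+06.


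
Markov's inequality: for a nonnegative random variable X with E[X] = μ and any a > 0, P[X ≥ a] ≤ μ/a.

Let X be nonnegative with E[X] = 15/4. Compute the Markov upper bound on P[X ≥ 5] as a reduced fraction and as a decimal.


μ = E[X] = 15/4, a = 5.
Markov: P[X ≥ 5] ≤ μ/a = (15/4)/5 = 3/4.
Numerically: ≈ 0.750000.
(Since a = 5 > μ = 3.750000, the bound 3/4 is < 1 and informative.)

P[X ≥ 5] ≤ 3/4 ≈ 0.750000.


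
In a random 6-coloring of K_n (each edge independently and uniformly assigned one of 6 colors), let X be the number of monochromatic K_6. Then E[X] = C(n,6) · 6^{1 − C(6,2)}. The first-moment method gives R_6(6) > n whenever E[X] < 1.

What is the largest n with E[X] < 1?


We need C(n, 6) · 6^{1 − 15} < 1, i.e. C(n, 6) < 6^{15 − 1} = 78364164096.
Check values of n near the boundary:
  n = 193: C(193, 6) = 66364016544; 66364016544 < 78364164096? YES
  n = 194: C(194, 6) = 68482017072; 68482017072 < 78364164096? YES
  n = 195: C(195, 6) = 70656049360; 70656049360 < 78364164096? YES
  n = 196: C(196, 6) = 72887293024; 72887293024 < 78364164096? YES
  n = 197: C(197, 6) = 75176946208; 75176946208 < 78364164096? YES
  n = 198: C(198, 6) = 77526225777; 77526225777 < 78364164096? YES
  n = 199: C(199, 6) = 79936367511; 79936367511 < 78364164096? NO
  n = 200: C(200, 6) = 82408626300; 82408626300 < 78364164096? NO
The largest n with C(n, 6) < 78364164096 is n = 198 (where E[X] = 25842075259/26121388032 ≈ 0.989307). Hence R_6(6) > 198, i.e. R_6(6) ≥ 199.

Largest n = 198; hence R_6(6) > 198.


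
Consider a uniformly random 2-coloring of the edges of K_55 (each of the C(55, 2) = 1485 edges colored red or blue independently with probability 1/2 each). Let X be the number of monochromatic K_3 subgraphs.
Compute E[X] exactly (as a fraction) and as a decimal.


Let X = Σ_S X_S over the C(55, 3) = 26235 subsets S of size 3, where X_S = 1 if the K_3 on S is monochromatic.
For a fixed S, the K_3 on S has C(3, 2) = 3 edges. P[all 3 edges red] = (1/2)^3, and likewise for blue, so P[monochromatic] = 2·(1/2)^3 = 2^{1 − 3} = 1/4.
By linearity of expectation: E[X] = C(55, 3) · 2^{1 − 3} = 26235 · 1/4 = 26235/4.
Numerically: E[X] ≈ 6558.750.

E[X] = C(55,3)·2^(1−C(3,2)) = 26235/4 ≈ 6558.750.


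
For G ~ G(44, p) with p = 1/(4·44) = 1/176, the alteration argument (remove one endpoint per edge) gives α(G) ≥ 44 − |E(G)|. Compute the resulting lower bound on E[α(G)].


E[|E(G)|] = C(44, 2)·p = 946 · (1/176) = 43/8.
E[α(G)] ≥ n − E[|E(G)|] = 44 − 43/8 = 309/8.
Numerically: ≈ 38.625.
(This is only a lower bound; the true E[α(G)] may be larger.)

E[α(G)] ≥ 309/8 ≈ 38.625.


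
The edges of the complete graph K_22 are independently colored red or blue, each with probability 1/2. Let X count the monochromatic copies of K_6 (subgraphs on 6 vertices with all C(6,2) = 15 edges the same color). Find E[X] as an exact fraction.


Let X = Σ_S X_S over the C(22, 6) = 74613 subsets S of size 6, where X_S = 1 if the K_6 on S is monochromatic.
For a fixed S, the K_6 on S has C(6, 2) = 15 edges. P[all 15 edges red] = (1/2)^15, and likewise for blue, so P[monochromatic] = 2·(1/2)^15 = 2^{1 − 15} = 1/16384.
Summing: E[X] = C(22, 6) · 2^{1 − 15} = 74613 · 1/16384 = 74613/16384.
Numerically: E[X] ≈ 4.554.

E[X] = C(22,6)·2^(1−C(6,2)) = 74613/16384 ≈ 4.554.


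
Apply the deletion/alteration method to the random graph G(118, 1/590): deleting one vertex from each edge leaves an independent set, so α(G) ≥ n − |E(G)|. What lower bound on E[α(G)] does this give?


E[|E(G)|] = C(118, 2)·p = 6903 · (1/590) = 117/10.
E[α(G)] ≥ n − E[|E(G)|] = 118 − 117/10 = 1063/10.
Numerically: ≈ 106.3000.
(This is only a lower bound; the true E[α(G)] may be larger.)

E[α(G)] ≥ 1063/10 ≈ 106.3000.


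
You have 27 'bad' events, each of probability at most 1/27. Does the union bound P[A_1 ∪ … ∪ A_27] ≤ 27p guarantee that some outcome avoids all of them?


Union bound: P[∪_{i=1}^{27} A_i] ≤ Σ_i P[A_i] ≤ 27·p = 27·(1/27) = 1.
Numerically: 1 ≈ 1.000000.
Is 1 < 1? NO.
Since the bound 1 is ≥ 1, the union bound is uninformative here; it does NOT by itself certify existence.

27·p = 1 ≈ 1.000000; existence NOT certified by the union bound.


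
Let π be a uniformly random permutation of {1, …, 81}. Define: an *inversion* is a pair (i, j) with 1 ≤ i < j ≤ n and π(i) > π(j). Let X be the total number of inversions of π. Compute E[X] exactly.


Write X = Σ X_I over the C(81, 2) = 3240 pairs i < j, with X_I the indicator of one inversion.
There are 3240 indicators.
For each fixed pair i < j, the values π(i) and π(j) are two distinct elements of {1, …, 81} in uniformly random order; by symmetry P[π(i) > π(j)] = 1/2.
By linearity: E[X] = 3240 · (1/2) = C(81, 2) · (1/2) = 3240/2 = 1620 ≈ 1620.0000.

E[X] = 1620 = 1620.0000.


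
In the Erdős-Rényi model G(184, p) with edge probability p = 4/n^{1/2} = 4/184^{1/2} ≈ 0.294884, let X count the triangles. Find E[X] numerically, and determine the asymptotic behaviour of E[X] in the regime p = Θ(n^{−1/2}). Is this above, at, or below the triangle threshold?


Number of potential triangles: C(184, 3) = 1021384.
Each occurs with probability p³ ≈ (0.294884)³ ≈ 2.56420793e-02.
By linearity: E[X] = C(184, 3)·p³ ≈ 1021384 · 2.56420793e-02 ≈ 26190.409556.
Since α = 1/2 < 1, p = c/n^{1/2} ≫ 1/n is above the triangle threshold p ~ 1/n. Asymptotically E[X] ~ (c³/6)·n^{3(1−α)} = (4³/6)·n^{1.5} → ∞; triangles are abundant w.h.p.

E[X] ≈ 26190.409556; in regime p = Θ(1/n^{1/2}) E[X] diverges (above the triangle threshold p ~ 1/n).


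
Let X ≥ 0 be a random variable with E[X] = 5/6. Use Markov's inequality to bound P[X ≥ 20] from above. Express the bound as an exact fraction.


μ = E[X] = 5/6, a = 20.
Markov: P[X ≥ 20] ≤ μ/a = (5/6)/20 = 1/24.
Numerically: ≈ 0.04167.
(Since a = 20 > μ = 0.83333, the bound 1/24 is < 1 and informative.)

P[X ≥ 20] ≤ 1/24 ≈ 0.04167.


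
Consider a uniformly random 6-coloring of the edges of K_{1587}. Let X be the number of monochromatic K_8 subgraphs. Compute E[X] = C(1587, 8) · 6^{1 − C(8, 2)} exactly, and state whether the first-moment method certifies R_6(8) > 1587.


E[X] = C(1587, 8) · 6^{1 − 28} = 980438554550826798570 · 6^{−27} = 980438554550826798570/1023490369077469249536.
As a reduced fraction: E[X] = 54468808586157044365/56860576059859402752 ≈ 0.957936.
Is E[X] < 1? YES.
Since E[X] < 1, there exists a 6-coloring of K_{1587} with no monochromatic K_8; hence R_6(8) > 1587.

E[X] = 54468808586157044365/56860576059859402752 ≈ 0.957936; E[X] < 1, so R_6(8) > 1587.


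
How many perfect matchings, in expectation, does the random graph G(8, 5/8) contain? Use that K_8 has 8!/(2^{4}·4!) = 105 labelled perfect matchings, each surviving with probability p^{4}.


K_8 has 8!/(2^{4}·4!) = 105 labelled perfect matchings.
For each such perfect matching H, let X_H = 1 if all 4 edges of H are present in G. Then P[X_H = 1] = p^{4} = (5/8)^{4} = 625/4096.
Summing the indicators: E[X] = Σ_H E[X_H] = 105 · p^{4} = 105 · 625/4096 = 65625/4096.
Numerically: E[X] ≈ 16.022.

E[X] = 105 · (5/8)^{4} = 65625/4096 ≈ 16.022.


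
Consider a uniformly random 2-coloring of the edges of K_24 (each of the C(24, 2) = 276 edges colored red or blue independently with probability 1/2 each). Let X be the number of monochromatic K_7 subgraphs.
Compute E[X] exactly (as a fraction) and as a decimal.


Let X = Σ_S X_S over the C(24, 7) = 346104 subsets S of size 7, where X_S = 1 if the K_7 on S is monochromatic.
For a fixed S, the K_7 on S has C(7, 2) = 21 edges. P[all 21 edges red] = (1/2)^21, and likewise for blue, so P[monochromatic] = 2·(1/2)^21 = 2^{1 − 21} = 1/1048576.
By linearity of expectation: E[X] = C(24, 7) · 2^{1 − 21} = 346104 · 1/1048576 = 43263/131072.
Numerically: E[X] ≈ 0.3301.

E[X] = C(24,7)·2^(1−C(7,2)) = 43263/131072 ≈ 0.3301.


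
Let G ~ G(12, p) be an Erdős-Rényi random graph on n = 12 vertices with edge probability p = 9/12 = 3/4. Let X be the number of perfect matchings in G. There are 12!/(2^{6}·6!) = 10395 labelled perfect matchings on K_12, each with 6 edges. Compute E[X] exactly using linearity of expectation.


K_12 has 12!/(2^{6}·6!) = 10395 labelled perfect matchings.
For each such perfect matching H, let X_H = 1 if all 6 edges of H are present in G. Then P[X_H = 1] = p^{6} = (3/4)^{6} = 729/4096.
By linearity of expectation: E[X] = Σ_H E[X_H] = 10395 · p^{6} = 10395 · 729/4096 = 7577955/4096.
Numerically: E[X] ≈ 1850.

E[X] = 10395 · (3/4)^{6} = 7577955/4096 ≈ 1850.


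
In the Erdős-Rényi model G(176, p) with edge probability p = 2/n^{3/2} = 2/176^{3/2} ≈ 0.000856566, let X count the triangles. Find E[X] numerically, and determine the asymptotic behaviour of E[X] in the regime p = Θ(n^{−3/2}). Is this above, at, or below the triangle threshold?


Number of potential triangles: C(176, 3) = 893200.
Each occurs with probability p³ ≈ (0.000856566)³ ≈ 6.28467729e-10.
By linearity: E[X] = C(176, 3)·p³ ≈ 893200 · 6.28467729e-10 ≈ 0.000561.
Since α = 3/2 > 1, p = c/n^{3/2} = o(1/n) is below the triangle threshold p ~ 1/n. Asymptotically E[X] ~ (c³/6)·n^{3(1−α)} = (2³/6)·n^{-1.5} → 0, so by Markov's inequality G has no triangles w.h.p.

E[X] ≈ 0.000561; in regime p = Θ(1/n^{3/2}) E[X] tends to 0 (below the triangle threshold p ~ 1/n).


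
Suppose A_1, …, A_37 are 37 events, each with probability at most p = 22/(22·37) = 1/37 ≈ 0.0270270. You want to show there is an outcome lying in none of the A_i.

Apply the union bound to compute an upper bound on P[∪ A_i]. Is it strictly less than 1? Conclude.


Union bound: P[∪_{i=1}^{37} A_i] ≤ Σ_i P[A_i] ≤ 37·p = 37·(1/37) = 1.
Numerically: 1 ≈ 1.0000000.
Is 1 < 1? NO.
Since the bound 1 is ≥ 1, the union bound is uninformative here; it does NOT by itself certify existence.

37·p = 1 ≈ 1.0000000; existence NOT certified by the union bound.


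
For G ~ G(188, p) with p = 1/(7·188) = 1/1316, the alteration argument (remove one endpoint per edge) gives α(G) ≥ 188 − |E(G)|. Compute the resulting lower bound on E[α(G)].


E[|E(G)|] = C(188, 2)·p = 17578 · (1/1316) = 187/14.
E[α(G)] ≥ n − E[|E(G)|] = 188 − 187/14 = 2445/14.
Numerically: ≈ 174.643.
(This is only a lower bound; the true E[α(G)] may be larger.)

E[α(G)] ≥ 2445/14 ≈ 174.643.


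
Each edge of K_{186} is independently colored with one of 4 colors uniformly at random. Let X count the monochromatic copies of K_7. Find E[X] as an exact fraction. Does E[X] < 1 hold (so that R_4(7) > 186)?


E[X] = C(186, 7) · 4^{1 − 21} = 1363155866280 · 4^{−20} = 1363155866280/1099511627776.
As a reduced fraction: E[X] = 170394483285/137438953472 ≈ 1.2397830.
Is E[X] < 1? NO.
Since E[X] ≥ 1, the first-moment bound is inconclusive at n = 186; it does NOT by itself certify R_4(7) > 186.

E[X] = 170394483285/137438953472 ≈ 1.2397830; E[X] ≥ 1; first-moment method inconclusive here.


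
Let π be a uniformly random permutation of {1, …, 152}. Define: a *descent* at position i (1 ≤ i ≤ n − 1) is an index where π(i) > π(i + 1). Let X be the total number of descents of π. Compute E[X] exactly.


Write X = Σ X_I over i = 1, …, 151, with X_I the indicator of one descent.
There are 151 indicators.
For each fixed i, the pair (π(i), π(i+1)) is a uniformly random ordered pair of distinct values from {1, …, 152}; by symmetry P[π(i) > π(i+1)] = 1/2.
By linearity: E[X] = 151 · (1/2) = (152 − 1) · (1/2) = 151/2 ≈ 75.50000.

E[X] = 151/2 = 75.50000.


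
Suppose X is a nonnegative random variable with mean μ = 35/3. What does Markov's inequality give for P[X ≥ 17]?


μ = E[X] = 35/3, a = 17.
Markov: P[X ≥ 17] ≤ μ/a = (35/3)/17 = 35/51.
Numerically: ≈ 0.6863.
(Since a = 17 > μ = 11.6667, the bound 35/51 is < 1 and informative.)

P[X ≥ 17] ≤ 35/51 ≈ 0.6863.


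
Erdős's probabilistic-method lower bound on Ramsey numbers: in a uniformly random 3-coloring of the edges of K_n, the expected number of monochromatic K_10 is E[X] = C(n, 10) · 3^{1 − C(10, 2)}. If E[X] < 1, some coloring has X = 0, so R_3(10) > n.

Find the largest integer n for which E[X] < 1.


We need C(n, 10) · 3^{1 − 45} < 1, i.e. C(n, 10) < 3^{45 − 1} = 984770902183611232881.
Check values of n near the boundary:
  n = 569: C(569, 10) = 905357721286137524328; 905357721286137524328 < 984770902183611232881? YES
  n = 570: C(570, 10) = 921524823451961408691; 921524823451961408691 < 984770902183611232881? YES
  n = 571: C(571, 10) = 937951290893172842001; 937951290893172842001 < 984770902183611232881? YES
  n = 572: C(572, 10) = 954640815642161682606; 954640815642161682606 < 984770902183611232881? YES
  n = 573: C(573, 10) = 971597135635805762226; 971597135635805762226 < 984770902183611232881? YES
  n = 574: C(574, 10) = 988824035203816502691; 988824035203816502691 < 984770902183611232881? NO
  n = 575: C(575, 10) = 1006325345561406175305; 1006325345561406175305 < 984770902183611232881? NO
  n = 576: C(576, 10) = 1024104945306307344480; 1024104945306307344480 < 984770902183611232881? NO
The largest n with C(n, 10) < 984770902183611232881 is n = 573 (where E[X] = 35985079097622435638/36472996377170786403 ≈ 0.987). Hence R_3(10) > 573, i.e. R_3(10) ≥ 574.

Largest n = 573; hence R_3(10) > 573.


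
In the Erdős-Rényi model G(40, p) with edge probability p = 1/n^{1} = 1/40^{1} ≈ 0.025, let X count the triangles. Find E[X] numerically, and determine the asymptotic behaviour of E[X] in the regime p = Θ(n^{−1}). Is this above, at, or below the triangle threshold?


Number of potential triangles: C(40, 3) = 9880.
Each occurs with probability p³ ≈ (0.025)³ ≈ 1.5625000e-05.
By linearity: E[X] = C(40, 3)·p³ ≈ 9880 · 1.5625000e-05 ≈ 0.15438.
Here α = 1, so p = 1/n is exactly at the triangle threshold p ~ 1/n. Asymptotically E[X] → c³/6 = 1³/6 = 1/6 ≈ 0.16667, a bounded constant. In this regime the triangle count is asymptotically Poisson(c³/6).

E[X] ≈ 0.15438; in regime p = Θ(1/n^{1}) E[X] stays bounded (at the triangle threshold p ~ 1/n).


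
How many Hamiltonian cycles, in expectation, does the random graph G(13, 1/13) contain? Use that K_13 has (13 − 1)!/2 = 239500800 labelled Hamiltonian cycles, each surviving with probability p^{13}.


K_13 has (13 − 1)!/2 = 239500800 labelled Hamiltonian cycles.
For each such Hamiltonian cycle H, let X_H = 1 if all 13 edges of H are present in G. Then P[X_H = 1] = p^{13} = (1/13)^{13} = 1/302875106592253.
By linearity of expectation: E[X] = Σ_H E[X_H] = 239500800 · p^{13} = 239500800 · 1/302875106592253 = 239500800/302875106592253.
Numerically: E[X] ≈ 7.91e-07.

E[X] = 239500800 · (1/13)^{13} = 239500800/302875106592253 ≈ 7.91e-07.


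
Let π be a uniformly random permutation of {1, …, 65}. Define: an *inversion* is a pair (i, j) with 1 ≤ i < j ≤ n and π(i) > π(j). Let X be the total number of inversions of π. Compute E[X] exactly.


Write X = Σ X_I over the C(65, 2) = 2080 pairs i < j, with X_I the indicator of one inversion.
There are 2080 indicators.
For each fixed pair i < j, the values π(i) and π(j) are two distinct elements of {1, …, 65} in uniformly random order; by symmetry P[π(i) > π(j)] = 1/2.
By linearity: E[X] = 2080 · (1/2) = C(65, 2) · (1/2) = 2080/2 = 1040 ≈ 1040.000.

E[X] = 1040 = 1040.000.


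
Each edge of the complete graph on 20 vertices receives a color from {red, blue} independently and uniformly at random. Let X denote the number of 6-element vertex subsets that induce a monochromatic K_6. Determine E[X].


Let X = Σ_S X_S over the C(20, 6) = 38760 subsets S of size 6, where X_S = 1 if the K_6 on S is monochromatic.
For a fixed S, the K_6 on S has C(6, 2) = 15 edges. P[all 15 edges red] = (1/2)^15, and likewise for blue, so P[monochromatic] = 2·(1/2)^15 = 2^{1 − 15} = 1/16384.
By linearity: E[X] = C(20, 6) · 2^{1 − 15} = 38760 · 1/16384 = 4845/2048.
Numerically: E[X] ≈ 2.365723.

E[X] = C(20,6)·2^(1−C(6,2)) = 4845/2048 ≈ 2.365723.


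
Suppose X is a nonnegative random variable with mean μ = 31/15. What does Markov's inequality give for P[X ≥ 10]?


μ = E[X] = 31/15, a = 10.
Markov: P[X ≥ 10] ≤ μ/a = (31/15)/10 = 31/150.
Numerically: ≈ 0.2067.
(Since a = 10 > μ = 2.0667, the bound 31/150 is < 1 and informative.)

P[X ≥ 10] ≤ 31/150 ≈ 0.2067.


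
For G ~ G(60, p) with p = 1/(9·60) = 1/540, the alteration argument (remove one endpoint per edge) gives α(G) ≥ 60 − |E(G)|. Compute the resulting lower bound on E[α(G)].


E[|E(G)|] = C(60, 2)·p = 1770 · (1/540) = 59/18.
E[α(G)] ≥ n − E[|E(G)|] = 60 − 59/18 = 1021/18.
Numerically: ≈ 56.7222.
(This is only a lower bound; the true E[α(G)] may be larger.)

E[α(G)] ≥ 1021/18 ≈ 56.7222.


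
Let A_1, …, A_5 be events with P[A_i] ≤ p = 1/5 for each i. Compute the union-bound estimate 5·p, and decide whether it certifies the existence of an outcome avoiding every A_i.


Union bound: P[∪_{i=1}^{5} A_i] ≤ Σ_i P[A_i] ≤ 5·p = 5·(1/5) = 1.
Numerically: 1 ≈ 1.0000.
Is 1 < 1? NO.
Since the bound 1 is ≥ 1, the union bound is uninformative here; it does NOT by itself certify existence.

5·p = 1 ≈ 1.0000; existence NOT certified by the union bound.


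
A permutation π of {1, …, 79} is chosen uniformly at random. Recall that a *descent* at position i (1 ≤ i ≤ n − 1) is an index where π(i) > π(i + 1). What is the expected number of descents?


Write X = Σ X_I over i = 1, …, 78, with X_I the indicator of one descent.
There are 78 indicators.
For each fixed i, the pair (π(i), π(i+1)) is a uniformly random ordered pair of distinct values from {1, …, 79}; by symmetry P[π(i) > π(i+1)] = 1/2.
By linearity: E[X] = 78 · (1/2) = (79 − 1) · (1/2) = 39 ≈ 39.000000.

E[X] = 39 = 39.000000.


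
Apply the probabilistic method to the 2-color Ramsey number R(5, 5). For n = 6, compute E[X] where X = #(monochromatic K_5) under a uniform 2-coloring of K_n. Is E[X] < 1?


E[X] = C(6, 5) · 2^{1 − 10} = 6 · 2^{−9} = 6/512.
As a reduced fraction: E[X] = 3/256 ≈ 0.01172.
Is E[X] < 1? YES.
Since E[X] < 1, there exists a 2-coloring of K_{6} with no monochromatic K_5; hence R(5, 5) > 6.

E[X] = 3/256 ≈ 0.01172; E[X] < 1, so R(5, 5) > 6.


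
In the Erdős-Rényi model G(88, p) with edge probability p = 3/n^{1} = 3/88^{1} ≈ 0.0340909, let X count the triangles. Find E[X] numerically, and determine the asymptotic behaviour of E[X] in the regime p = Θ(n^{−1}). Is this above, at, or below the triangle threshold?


Number of potential triangles: C(88, 3) = 109736.
Each occurs with probability p³ ≈ (0.0340909)³ ≈ 3.96201165e-05.
By linearity: E[X] = C(88, 3)·p³ ≈ 109736 · 3.96201165e-05 ≈ 4.347753.
Here α = 1, so p = 3/n is exactly at the triangle threshold p ~ 1/n. Asymptotically E[X] → c³/6 = 3³/6 = 9/2 ≈ 4.500000, a bounded constant. In this regime the triangle count is asymptotically Poisson(c³/6).

E[X] ≈ 4.347753; in regime p = Θ(1/n^{1}) E[X] stays bounded (at the triangle threshold p ~ 1/n).


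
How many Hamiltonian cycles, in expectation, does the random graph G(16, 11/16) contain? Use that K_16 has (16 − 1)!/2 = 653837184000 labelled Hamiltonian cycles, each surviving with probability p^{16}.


K_16 has (16 − 1)!/2 = 653837184000 labelled Hamiltonian cycles.
For each such Hamiltonian cycle H, let X_H = 1 if all 16 edges of H are present in G. Then P[X_H = 1] = p^{16} = (11/16)^{16} = 45949729863572161/18446744073709551616.
By linearity of expectation: E[X] = Σ_H E[X_H] = 653837184000 · p^{16} = 653837184000 · 45949729863572161/18446744073709551616 = 29339494120662818290072875/18014398509481984.
Numerically: E[X] ≈ 1.62867e+09.

E[X] = 653837184000 · (11/16)^{16} = 29339494120662818290072875/18014398509481984 ≈ 1.62867e+09.


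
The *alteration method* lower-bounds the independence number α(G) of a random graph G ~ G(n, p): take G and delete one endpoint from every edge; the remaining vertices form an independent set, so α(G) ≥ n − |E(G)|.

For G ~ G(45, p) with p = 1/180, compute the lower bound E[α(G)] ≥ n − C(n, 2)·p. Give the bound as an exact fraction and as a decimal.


E[|E(G)|] = C(45, 2)·p = 990 · (1/180) = 11/2.
E[α(G)] ≥ n − E[|E(G)|] = 45 − 11/2 = 79/2.
Numerically: ≈ 39.500.
(This is only a lower bound; the true E[α(G)] may be larger.)

E[α(G)] ≥ 79/2 ≈ 39.500.


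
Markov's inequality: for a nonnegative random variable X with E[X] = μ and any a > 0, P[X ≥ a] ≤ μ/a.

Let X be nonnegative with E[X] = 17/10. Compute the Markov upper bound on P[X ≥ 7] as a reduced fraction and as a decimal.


μ = E[X] = 17/10, a = 7.
Markov: P[X ≥ 7] ≤ μ/a = (17/10)/7 = 17/70.
Numerically: ≈ 0.243.
(Since a = 7 > μ = 1.700, the bound 17/70 is < 1 and informative.)

P[X ≥ 7] ≤ 17/70 ≈ 0.243.


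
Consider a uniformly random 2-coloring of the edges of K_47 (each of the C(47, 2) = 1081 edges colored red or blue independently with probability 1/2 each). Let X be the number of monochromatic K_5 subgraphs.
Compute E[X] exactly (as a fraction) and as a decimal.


Let X = Σ_S X_S over the C(47, 5) = 1533939 subsets S of size 5, where X_S = 1 if the K_5 on S is monochromatic.
For a fixed S, the K_5 on S has C(5, 2) = 10 edges. P[all 10 edges red] = (1/2)^10, and likewise for blue, so P[monochromatic] = 2·(1/2)^10 = 2^{1 − 10} = 1/512.
By linearity: E[X] = C(47, 5) · 2^{1 − 10} = 1533939 · 1/512 = 1533939/512.
Numerically: E[X] ≈ 2995.975.

E[X] = C(47,5)·2^(1−C(5,2)) = 1533939/512 ≈ 2995.975.


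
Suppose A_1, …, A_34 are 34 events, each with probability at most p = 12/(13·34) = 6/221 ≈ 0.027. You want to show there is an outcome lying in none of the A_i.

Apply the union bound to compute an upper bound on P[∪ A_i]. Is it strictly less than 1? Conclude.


Union bound: P[∪_{i=1}^{34} A_i] ≤ Σ_i P[A_i] ≤ 34·p = 34·(6/221) = 12/13.
Numerically: 12/13 ≈ 0.923.
Is 12/13 < 1? YES.
Since P[∪ A_i] ≤ 12/13 < 1, the complement has P[∩ A_i^c] ≥ 1 − 12/13 = 1/13 > 0, so some outcome avoids every A_i.

34·p = 12/13 ≈ 0.923; existence CERTIFIED by the union bound.


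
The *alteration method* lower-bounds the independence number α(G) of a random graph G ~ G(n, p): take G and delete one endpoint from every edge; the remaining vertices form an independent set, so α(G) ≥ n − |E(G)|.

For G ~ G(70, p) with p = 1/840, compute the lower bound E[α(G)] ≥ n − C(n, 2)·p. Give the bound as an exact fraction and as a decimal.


E[|E(G)|] = C(70, 2)·p = 2415 · (1/840) = 23/8.
E[α(G)] ≥ n − E[|E(G)|] = 70 − 23/8 = 537/8.
Numerically: ≈ 67.125000.
(This is only a lower bound; the true E[α(G)] may be larger.)

E[α(G)] ≥ 537/8 ≈ 67.125000.


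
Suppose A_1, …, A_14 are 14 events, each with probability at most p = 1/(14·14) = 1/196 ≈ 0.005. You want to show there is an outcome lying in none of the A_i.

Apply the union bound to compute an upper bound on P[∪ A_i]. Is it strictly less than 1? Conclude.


Union bound: P[∪_{i=1}^{14} A_i] ≤ Σ_i P[A_i] ≤ 14·p = 14·(1/196) = 1/14.
Numerically: 1/14 ≈ 0.071.
Is 1/14 < 1? YES.
Since P[∪ A_i] ≤ 1/14 < 1, the complement has P[∩ A_i^c] ≥ 1 − 1/14 = 13/14 > 0, so some outcome avoids every A_i.

14·p = 1/14 ≈ 0.071; existence CERTIFIED by the union bound.


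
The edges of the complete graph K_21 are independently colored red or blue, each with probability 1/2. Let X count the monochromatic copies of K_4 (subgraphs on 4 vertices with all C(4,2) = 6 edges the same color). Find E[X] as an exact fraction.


Let X = Σ_S X_S over the C(21, 4) = 5985 subsets S of size 4, where X_S = 1 if the K_4 on S is monochromatic.
For a fixed S, the K_4 on S has C(4, 2) = 6 edges. P[all 6 edges red] = (1/2)^6, and likewise for blue, so P[monochromatic] = 2·(1/2)^6 = 2^{1 − 6} = 1/32.
By linearity of expectation: E[X] = C(21, 4) · 2^{1 − 6} = 5985 · 1/32 = 5985/32.
Numerically: E[X] ≈ 187.03125.

E[X] = C(21,4)·2^(1−C(4,2)) = 5985/32 ≈ 187.03125.


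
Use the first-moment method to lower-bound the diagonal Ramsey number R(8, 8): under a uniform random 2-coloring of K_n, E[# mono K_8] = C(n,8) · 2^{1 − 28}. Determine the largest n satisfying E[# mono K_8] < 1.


We need C(n, 8) · 2^{1 − 28} < 1, i.e. C(n, 8) < 2^{28 − 1} = 134217728.
Check values of n near the boundary:
  n = 38: C(38, 8) = 48903492; 48903492 < 134217728? YES
  n = 39: C(39, 8) = 61523748; 61523748 < 134217728? YES
  n = 40: C(40, 8) = 76904685; 76904685 < 134217728? YES
  n = 41: C(41, 8) = 95548245; 95548245 < 134217728? YES
  n = 42: C(42, 8) = 118030185; 118030185 < 134217728? YES
  n = 43: C(43, 8) = 145008513; 145008513 < 134217728? NO
  n = 44: C(44, 8) = 177232627; 177232627 < 134217728? NO
  n = 45: C(45, 8) = 215553195; 215553195 < 134217728? NO
The largest n with C(n, 8) < 134217728 is n = 42 (where E[X] = 118030185/134217728 ≈ 0.879393). Hence R(8, 8) > 42, i.e. R(8, 8) ≥ 43.

Largest n = 42; hence R(8, 8) > 42.


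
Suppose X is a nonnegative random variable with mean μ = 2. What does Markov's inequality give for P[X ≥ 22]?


μ = E[X] = 2, a = 22.
Markov: P[X ≥ 22] ≤ μ/a = (2)/22 = 1/11.
Numerically: ≈ 0.09091.
(Since a = 22 > μ = 2.00000, the bound 1/11 is < 1 and informative.)

P[X ≥ 22] ≤ 1/11 ≈ 0.09091.


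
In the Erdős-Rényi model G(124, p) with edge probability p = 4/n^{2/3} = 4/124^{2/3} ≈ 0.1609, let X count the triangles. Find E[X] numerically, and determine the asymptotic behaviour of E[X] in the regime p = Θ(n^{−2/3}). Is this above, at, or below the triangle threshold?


Number of potential triangles: C(124, 3) = 310124.
Each occurs with probability p³ ≈ (0.1609)³ ≈ 4.162331e-03.
By linearity: E[X] = C(124, 3)·p³ ≈ 310124 · 4.162331e-03 ≈ 1290.8387.
Since α = 2/3 < 1, p = c/n^{2/3} ≫ 1/n is above the triangle threshold p ~ 1/n. Asymptotically E[X] ~ (c³/6)·n^{3(1−α)} = (4³/6)·n^{1} → ∞; triangles are abundant w.h.p.

E[X] ≈ 1290.8387; in regime p = Θ(1/n^{2/3}) E[X] diverges (above the triangle threshold p ~ 1/n).


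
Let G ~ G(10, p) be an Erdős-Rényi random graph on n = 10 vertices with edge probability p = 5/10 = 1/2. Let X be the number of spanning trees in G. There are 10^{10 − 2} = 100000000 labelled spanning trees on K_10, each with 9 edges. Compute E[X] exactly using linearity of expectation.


K_10 has 10^{10 − 2} = 100000000 labelled spanning trees.
For each such spanning tree H, let X_H = 1 if all 9 edges of H are present in G. Then P[X_H = 1] = p^{9} = (1/2)^{9} = 1/512.
By linearity: E[X] = Σ_H E[X_H] = 100000000 · p^{9} = 100000000 · 1/512 = 390625/2.
Numerically: E[X] ≈ 1.953e+05.

E[X] = 100000000 · (1/2)^{9} = 390625/2 ≈ 1.953e+05.
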